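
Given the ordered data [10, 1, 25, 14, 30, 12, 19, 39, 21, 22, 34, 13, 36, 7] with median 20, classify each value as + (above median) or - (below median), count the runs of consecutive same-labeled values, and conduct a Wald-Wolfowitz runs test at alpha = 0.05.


Step 1: Compute median = 20; label A = above, B = below.
Labels in order: BBABABBAAAABAB  (n_A = 7, n_B = 7)
Step 2: Count runs R = 9.
Step 3: Under H0 (random ordering), E[R] = 2*n_A*n_B/(n_A+n_B) + 1 = 2*7*7/14 + 1 = 8.0000.
        Var[R] = 2*n_A*n_B*(2*n_A*n_B - n_A - n_B) / ((n_A+n_B)^2 * (n_A+n_B-1)) = 8232/2548 = 3.2308.
        SD[R] = 1.7974.
Step 4: Continuity-corrected z = (R - 0.5 - E[R]) / SD[R] = (9 - 0.5 - 8.0000) / 1.7974 = 0.2782.
Step 5: Two-sided p-value via normal approximation = 2*(1 - Phi(|z|)) = 0.780879.
Step 6: alpha = 0.05. fail to reject H0.

R = 9, z = 0.2782, p = 0.780879, fail to reject H0.


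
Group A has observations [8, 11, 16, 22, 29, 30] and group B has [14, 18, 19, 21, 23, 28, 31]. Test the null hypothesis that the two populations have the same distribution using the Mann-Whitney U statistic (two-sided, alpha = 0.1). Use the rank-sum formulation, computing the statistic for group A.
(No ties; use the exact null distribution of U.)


Step 1: Combine and sort all 13 observations; assign midranks.
sorted (value, group): (8,X), (11,X), (14,Y), (16,X), (18,Y), (19,Y), (21,Y), (22,X), (23,Y), (28,Y), (29,X), (30,X), (31,Y)
ranks: 8->1, 11->2, 14->3, 16->4, 18->5, 19->6, 21->7, 22->8, 23->9, 28->10, 29->11, 30->12, 31->13
Step 2: Rank sum for X: R1 = 1 + 2 + 4 + 8 + 11 + 12 = 38.
Step 3: U_X = R1 - n1(n1+1)/2 = 38 - 6*7/2 = 38 - 21 = 17.
       U_Y = n1*n2 - U_X = 42 - 17 = 25.
Step 4: No ties, so the exact null distribution of U (based on enumerating the C(13,6) = 1716 equally likely rank assignments) gives the two-sided p-value.
Step 5: p-value = 0.628205; compare to alpha = 0.1. fail to reject H0.

U_X = 17, p = 0.628205, fail to reject H0 at alpha = 0.1.


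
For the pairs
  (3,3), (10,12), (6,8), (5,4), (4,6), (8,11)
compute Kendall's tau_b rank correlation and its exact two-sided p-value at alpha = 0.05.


Step 1: Enumerate the 15 unordered pairs (i,j) with i<j and classify each by sign(x_j-x_i) * sign(y_j-y_i).
  (1,2):dx=+7,dy=+9->C; (1,3):dx=+3,dy=+5->C; (1,4):dx=+2,dy=+1->C; (1,5):dx=+1,dy=+3->C
  (1,6):dx=+5,dy=+8->C; (2,3):dx=-4,dy=-4->C; (2,4):dx=-5,dy=-8->C; (2,5):dx=-6,dy=-6->C
  (2,6):dx=-2,dy=-1->C; (3,4):dx=-1,dy=-4->C; (3,5):dx=-2,dy=-2->C; (3,6):dx=+2,dy=+3->C
  (4,5):dx=-1,dy=+2->D; (4,6):dx=+3,dy=+7->C; (5,6):dx=+4,dy=+5->C
Step 2: C = 14, D = 1, total pairs = 15.
Step 3: tau = (C - D)/(n(n-1)/2) = (14 - 1)/15 = 0.866667.
Step 4: Exact two-sided p-value (enumerate n! = 720 permutations of y under H0): p = 0.016667.
Step 5: alpha = 0.05. reject H0.

tau_b = 0.8667 (C=14, D=1), p = 0.016667, reject H0.


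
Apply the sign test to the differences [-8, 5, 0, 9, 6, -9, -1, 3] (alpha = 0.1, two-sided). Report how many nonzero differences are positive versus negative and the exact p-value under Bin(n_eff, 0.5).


Step 1: Discard zero differences. Original n = 8; n_eff = number of nonzero differences = 7.
Nonzero differences (with sign): -8, +5, +9, +6, -9, -1, +3
Step 2: Count signs: positive = 4, negative = 3.
Step 3: Under H0: P(positive) = 0.5, so the number of positives S ~ Bin(7, 0.5).
Step 4: Two-sided exact p-value = sum of Bin(7,0.5) probabilities at or below the observed probability = 1.000000.
Step 5: alpha = 0.1. fail to reject H0.

n_eff = 7, pos = 4, neg = 3, p = 1.000000, fail to reject H0.


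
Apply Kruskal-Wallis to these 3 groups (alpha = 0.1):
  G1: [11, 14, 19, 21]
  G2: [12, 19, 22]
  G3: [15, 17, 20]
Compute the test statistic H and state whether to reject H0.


Step 1: Combine all N = 10 observations and assign midranks.
sorted (value, group, rank): (11,G1,1), (12,G2,2), (14,G1,3), (15,G3,4), (17,G3,5), (19,G1,6.5), (19,G2,6.5), (20,G3,8), (21,G1,9), (22,G2,10)
Step 2: Sum ranks within each group.
R_1 = 19.5 (n_1 = 4)
R_2 = 18.5 (n_2 = 3)
R_3 = 17 (n_3 = 3)
Step 3: H = 12/(N(N+1)) * sum(R_i^2/n_i) - 3(N+1)
     = 12/(10*11) * (19.5^2/4 + 18.5^2/3 + 17^2/3) - 3*11
     = 0.109091 * 305.479 - 33
     = 0.325000.
Step 4: Ties present; correction factor C = 1 - 6/(10^3 - 10) = 0.993939. Corrected H = 0.325000 / 0.993939 = 0.326982.
Step 5: Under H0, H ~ chi^2(2); p-value = 0.849174.
Step 6: alpha = 0.1. fail to reject H0.

H = 0.3270, df = 2, p = 0.849174, fail to reject H0.


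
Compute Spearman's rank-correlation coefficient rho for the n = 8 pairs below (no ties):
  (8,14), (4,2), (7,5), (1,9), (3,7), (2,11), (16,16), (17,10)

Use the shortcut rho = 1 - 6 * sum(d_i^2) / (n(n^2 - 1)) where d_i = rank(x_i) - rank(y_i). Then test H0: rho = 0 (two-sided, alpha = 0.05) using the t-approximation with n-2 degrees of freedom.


Step 1: Rank x and y separately (midranks; no ties here).
rank(x): 8->6, 4->4, 7->5, 1->1, 3->3, 2->2, 16->7, 17->8
rank(y): 14->7, 2->1, 5->2, 9->4, 7->3, 11->6, 16->8, 10->5
Step 2: d_i = R_x(i) - R_y(i); compute d_i^2.
  (6-7)^2=1, (4-1)^2=9, (5-2)^2=9, (1-4)^2=9, (3-3)^2=0, (2-6)^2=16, (7-8)^2=1, (8-5)^2=9
sum(d^2) = 54.
Step 3: rho = 1 - 6*54 / (8*(8^2 - 1)) = 1 - 324/504 = 0.357143.
Step 4: Under H0, t = rho * sqrt((n-2)/(1-rho^2)) = 0.9366 ~ t(6).
Step 5: Two-sided p-value from the t-distribution with 6 df = 0.385121.
Step 6: alpha = 0.05. fail to reject H0.

rho = 0.3571, p = 0.385121, fail to reject H0 at alpha = 0.05.


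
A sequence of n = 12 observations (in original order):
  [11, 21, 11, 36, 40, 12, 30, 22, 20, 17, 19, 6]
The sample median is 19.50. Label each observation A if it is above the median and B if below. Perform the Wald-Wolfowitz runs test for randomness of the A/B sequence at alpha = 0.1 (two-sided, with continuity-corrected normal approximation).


Step 1: Compute median = 19.50; label A = above, B = below.
Labels in order: BABAABAAABBB  (n_A = 6, n_B = 6)
Step 2: Count runs R = 7.
Step 3: Under H0 (random ordering), E[R] = 2*n_A*n_B/(n_A+n_B) + 1 = 2*6*6/12 + 1 = 7.0000.
        Var[R] = 2*n_A*n_B*(2*n_A*n_B - n_A - n_B) / ((n_A+n_B)^2 * (n_A+n_B-1)) = 4320/1584 = 2.7273.
        SD[R] = 1.6514.
Step 4: R = E[R], so z = 0 with no continuity correction.
Step 5: Two-sided p-value via normal approximation = 2*(1 - Phi(|z|)) = 1.000000.
Step 6: alpha = 0.1. fail to reject H0.

R = 7, z = 0.0000, p = 1.000000, fail to reject H0.


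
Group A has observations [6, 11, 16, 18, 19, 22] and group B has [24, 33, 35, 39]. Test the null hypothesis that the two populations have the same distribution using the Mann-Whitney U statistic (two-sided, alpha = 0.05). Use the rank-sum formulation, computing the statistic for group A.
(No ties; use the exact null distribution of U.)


Step 1: Combine and sort all 10 observations; assign midranks.
sorted (value, group): (6,X), (11,X), (16,X), (18,X), (19,X), (22,X), (24,Y), (33,Y), (35,Y), (39,Y)
ranks: 6->1, 11->2, 16->3, 18->4, 19->5, 22->6, 24->7, 33->8, 35->9, 39->10
Step 2: Rank sum for X: R1 = 1 + 2 + 3 + 4 + 5 + 6 = 21.
Step 3: U_X = R1 - n1(n1+1)/2 = 21 - 6*7/2 = 21 - 21 = 0.
       U_Y = n1*n2 - U_X = 24 - 0 = 24.
Step 4: No ties, so the exact null distribution of U (based on enumerating the C(10,6) = 210 equally likely rank assignments) gives the two-sided p-value.
Step 5: p-value = 0.009524; compare to alpha = 0.05. reject H0.

U_X = 0, p = 0.009524, reject H0 at alpha = 0.05.


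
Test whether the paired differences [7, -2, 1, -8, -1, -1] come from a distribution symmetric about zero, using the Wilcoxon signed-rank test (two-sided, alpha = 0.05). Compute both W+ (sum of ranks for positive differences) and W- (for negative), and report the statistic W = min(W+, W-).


Step 1: Drop any zero differences (none here) and take |d_i|.
|d| = [7, 2, 1, 8, 1, 1]
Step 2: Midrank |d_i| (ties get averaged ranks).
ranks: |7|->5, |2|->4, |1|->2, |8|->6, |1|->2, |1|->2
Step 3: Attach original signs; sum ranks with positive sign and with negative sign.
W+ = 5 + 2 = 7
W- = 4 + 6 + 2 + 2 = 14
(Check: W+ + W- = 21 should equal n(n+1)/2 = 21.)
Step 4: Test statistic W = min(W+, W-) = 7.
Step 5: Ties in |d|, so use the tie-corrected normal approximation.
        E[W] = n(n+1)/4 = 6*7/4 = 10.5.
        Tie groups: |d|=1 (t=3); sum(t^3 - t) = 24.
        Var[W] = n(n+1)(2n+1)/24 - sum(t^3-t)/48 = 546/24 - 24/48 = 22.25.
        z = (W - E[W]) / sqrt(Var[W]) = (7 - 10.5) / 4.7170 = -0.7420.
        Two-sided p = 2*Phi(z) = 0.458088.
Step 6: alpha = 0.05. fail to reject H0.

W+ = 7, W- = 14, W = min = 7, p = 0.458088, fail to reject H0.


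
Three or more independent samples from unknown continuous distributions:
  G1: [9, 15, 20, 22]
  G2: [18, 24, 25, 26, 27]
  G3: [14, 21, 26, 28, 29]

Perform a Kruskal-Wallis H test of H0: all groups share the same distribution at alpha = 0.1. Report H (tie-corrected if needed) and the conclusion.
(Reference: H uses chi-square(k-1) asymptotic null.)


Step 1: Combine all N = 14 observations and assign midranks.
sorted (value, group, rank): (9,G1,1), (14,G3,2), (15,G1,3), (18,G2,4), (20,G1,5), (21,G3,6), (22,G1,7), (24,G2,8), (25,G2,9), (26,G2,10.5), (26,G3,10.5), (27,G2,12), (28,G3,13), (29,G3,14)
Step 2: Sum ranks within each group.
R_1 = 16 (n_1 = 4)
R_2 = 43.5 (n_2 = 5)
R_3 = 45.5 (n_3 = 5)
Step 3: H = 12/(N(N+1)) * sum(R_i^2/n_i) - 3(N+1)
     = 12/(14*15) * (16^2/4 + 43.5^2/5 + 45.5^2/5) - 3*15
     = 0.057143 * 856.5 - 45
     = 3.942857.
Step 4: Ties present; correction factor C = 1 - 6/(14^3 - 14) = 0.997802. Corrected H = 3.942857 / 0.997802 = 3.951542.
Step 5: Under H0, H ~ chi^2(2); p-value = 0.138654.
Step 6: alpha = 0.1. fail to reject H0.

H = 3.9515, df = 2, p = 0.138654, fail to reject H0.


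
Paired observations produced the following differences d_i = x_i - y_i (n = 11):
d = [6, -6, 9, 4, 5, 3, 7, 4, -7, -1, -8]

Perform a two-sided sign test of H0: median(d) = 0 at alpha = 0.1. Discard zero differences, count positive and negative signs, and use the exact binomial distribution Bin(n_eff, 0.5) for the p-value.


Step 1: Discard zero differences. Original n = 11; n_eff = number of nonzero differences = 11.
Nonzero differences (with sign): +6, -6, +9, +4, +5, +3, +7, +4, -7, -1, -8
Step 2: Count signs: positive = 7, negative = 4.
Step 3: Under H0: P(positive) = 0.5, so the number of positives S ~ Bin(11, 0.5).
Step 4: Two-sided exact p-value = sum of Bin(11,0.5) probabilities at or below the observed probability = 0.548828.
Step 5: alpha = 0.1. fail to reject H0.

n_eff = 11, pos = 7, neg = 4, p = 0.548828, fail to reject H0.


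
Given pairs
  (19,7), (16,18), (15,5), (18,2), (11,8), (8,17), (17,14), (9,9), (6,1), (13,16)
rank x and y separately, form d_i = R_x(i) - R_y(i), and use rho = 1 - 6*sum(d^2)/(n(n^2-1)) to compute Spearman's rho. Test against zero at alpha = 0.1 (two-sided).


Step 1: Rank x and y separately (midranks; no ties here).
rank(x): 19->10, 16->7, 15->6, 18->9, 11->4, 8->2, 17->8, 9->3, 6->1, 13->5
rank(y): 7->4, 18->10, 5->3, 2->2, 8->5, 17->9, 14->7, 9->6, 1->1, 16->8
Step 2: d_i = R_x(i) - R_y(i); compute d_i^2.
  (10-4)^2=36, (7-10)^2=9, (6-3)^2=9, (9-2)^2=49, (4-5)^2=1, (2-9)^2=49, (8-7)^2=1, (3-6)^2=9, (1-1)^2=0, (5-8)^2=9
sum(d^2) = 172.
Step 3: rho = 1 - 6*172 / (10*(10^2 - 1)) = 1 - 1032/990 = -0.042424.
Step 4: Under H0, t = rho * sqrt((n-2)/(1-rho^2)) = -0.1201 ~ t(8).
Step 5: Two-sided p-value from the t-distribution with 8 df = 0.907364.
Step 6: alpha = 0.1. fail to reject H0.

rho = -0.0424, p = 0.907364, fail to reject H0 at alpha = 0.1.


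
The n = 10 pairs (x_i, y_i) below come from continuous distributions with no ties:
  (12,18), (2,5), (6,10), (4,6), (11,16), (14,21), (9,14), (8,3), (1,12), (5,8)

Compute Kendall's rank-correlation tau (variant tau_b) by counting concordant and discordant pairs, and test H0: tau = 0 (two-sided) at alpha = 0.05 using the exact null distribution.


Step 1: Enumerate the 45 unordered pairs (i,j) with i<j and classify each by sign(x_j-x_i) * sign(y_j-y_i).
  (1,2):dx=-10,dy=-13->C; (1,3):dx=-6,dy=-8->C; (1,4):dx=-8,dy=-12->C; (1,5):dx=-1,dy=-2->C
  (1,6):dx=+2,dy=+3->C; (1,7):dx=-3,dy=-4->C; (1,8):dx=-4,dy=-15->C; (1,9):dx=-11,dy=-6->C
  (1,10):dx=-7,dy=-10->C; (2,3):dx=+4,dy=+5->C; (2,4):dx=+2,dy=+1->C; (2,5):dx=+9,dy=+11->C
  (2,6):dx=+12,dy=+16->C; (2,7):dx=+7,dy=+9->C; (2,8):dx=+6,dy=-2->D; (2,9):dx=-1,dy=+7->D
  (2,10):dx=+3,dy=+3->C; (3,4):dx=-2,dy=-4->C; (3,5):dx=+5,dy=+6->C; (3,6):dx=+8,dy=+11->C
  (3,7):dx=+3,dy=+4->C; (3,8):dx=+2,dy=-7->D; (3,9):dx=-5,dy=+2->D; (3,10):dx=-1,dy=-2->C
  (4,5):dx=+7,dy=+10->C; (4,6):dx=+10,dy=+15->C; (4,7):dx=+5,dy=+8->C; (4,8):dx=+4,dy=-3->D
  (4,9):dx=-3,dy=+6->D; (4,10):dx=+1,dy=+2->C; (5,6):dx=+3,dy=+5->C; (5,7):dx=-2,dy=-2->C
  (5,8):dx=-3,dy=-13->C; (5,9):dx=-10,dy=-4->C; (5,10):dx=-6,dy=-8->C; (6,7):dx=-5,dy=-7->C
  (6,8):dx=-6,dy=-18->C; (6,9):dx=-13,dy=-9->C; (6,10):dx=-9,dy=-13->C; (7,8):dx=-1,dy=-11->C
  (7,9):dx=-8,dy=-2->C; (7,10):dx=-4,dy=-6->C; (8,9):dx=-7,dy=+9->D; (8,10):dx=-3,dy=+5->D
  (9,10):dx=+4,dy=-4->D
Step 2: C = 36, D = 9, total pairs = 45.
Step 3: tau = (C - D)/(n(n-1)/2) = (36 - 9)/45 = 0.600000.
Step 4: Exact two-sided p-value (enumerate n! = 3628800 permutations of y under H0): p = 0.016666.
Step 5: alpha = 0.05. reject H0.

tau_b = 0.6000 (C=36, D=9), p = 0.016666, reject H0.


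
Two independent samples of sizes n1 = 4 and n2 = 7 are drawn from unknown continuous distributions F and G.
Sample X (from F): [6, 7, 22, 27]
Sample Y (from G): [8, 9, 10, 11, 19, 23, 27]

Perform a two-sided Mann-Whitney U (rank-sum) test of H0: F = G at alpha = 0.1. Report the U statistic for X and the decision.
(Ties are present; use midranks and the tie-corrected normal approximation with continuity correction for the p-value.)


Step 1: Combine and sort all 11 observations; assign midranks.
sorted (value, group): (6,X), (7,X), (8,Y), (9,Y), (10,Y), (11,Y), (19,Y), (22,X), (23,Y), (27,X), (27,Y)
ranks: 6->1, 7->2, 8->3, 9->4, 10->5, 11->6, 19->7, 22->8, 23->9, 27->10.5, 27->10.5
Step 2: Rank sum for X: R1 = 1 + 2 + 8 + 10.5 = 21.5.
Step 3: U_X = R1 - n1(n1+1)/2 = 21.5 - 4*5/2 = 21.5 - 10 = 11.5.
       U_Y = n1*n2 - U_X = 28 - 11.5 = 16.5.
Step 4: Ties are present, so use the tie-corrected normal approximation (with continuity correction) for the p-value.
Step 5: p-value = 0.704817; compare to alpha = 0.1. fail to reject H0.

U_X = 11.5, p = 0.704817, fail to reject H0 at alpha = 0.1.


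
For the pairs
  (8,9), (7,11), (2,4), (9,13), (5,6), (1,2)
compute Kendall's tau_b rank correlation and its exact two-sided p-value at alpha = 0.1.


Step 1: Enumerate the 15 unordered pairs (i,j) with i<j and classify each by sign(x_j-x_i) * sign(y_j-y_i).
  (1,2):dx=-1,dy=+2->D; (1,3):dx=-6,dy=-5->C; (1,4):dx=+1,dy=+4->C; (1,5):dx=-3,dy=-3->C
  (1,6):dx=-7,dy=-7->C; (2,3):dx=-5,dy=-7->C; (2,4):dx=+2,dy=+2->C; (2,5):dx=-2,dy=-5->C
  (2,6):dx=-6,dy=-9->C; (3,4):dx=+7,dy=+9->C; (3,5):dx=+3,dy=+2->C; (3,6):dx=-1,dy=-2->C
  (4,5):dx=-4,dy=-7->C; (4,6):dx=-8,dy=-11->C; (5,6):dx=-4,dy=-4->C
Step 2: C = 14, D = 1, total pairs = 15.
Step 3: tau = (C - D)/(n(n-1)/2) = (14 - 1)/15 = 0.866667.
Step 4: Exact two-sided p-value (enumerate n! = 720 permutations of y under H0): p = 0.016667.
Step 5: alpha = 0.1. reject H0.

tau_b = 0.8667 (C=14, D=1), p = 0.016667, reject H0.


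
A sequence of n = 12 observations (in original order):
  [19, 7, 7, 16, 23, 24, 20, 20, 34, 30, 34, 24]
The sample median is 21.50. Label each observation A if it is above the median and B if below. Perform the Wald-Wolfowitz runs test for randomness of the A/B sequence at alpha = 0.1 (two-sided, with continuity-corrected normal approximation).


Step 1: Compute median = 21.50; label A = above, B = below.
Labels in order: BBBBAABBAAAA  (n_A = 6, n_B = 6)
Step 2: Count runs R = 4.
Step 3: Under H0 (random ordering), E[R] = 2*n_A*n_B/(n_A+n_B) + 1 = 2*6*6/12 + 1 = 7.0000.
        Var[R] = 2*n_A*n_B*(2*n_A*n_B - n_A - n_B) / ((n_A+n_B)^2 * (n_A+n_B-1)) = 4320/1584 = 2.7273.
        SD[R] = 1.6514.
Step 4: Continuity-corrected z = (R + 0.5 - E[R]) / SD[R] = (4 + 0.5 - 7.0000) / 1.6514 = -1.5138.
Step 5: Two-sided p-value via normal approximation = 2*(1 - Phi(|z|)) = 0.130070.
Step 6: alpha = 0.1. fail to reject H0.

R = 4, z = -1.5138, p = 0.130070, fail to reject H0.


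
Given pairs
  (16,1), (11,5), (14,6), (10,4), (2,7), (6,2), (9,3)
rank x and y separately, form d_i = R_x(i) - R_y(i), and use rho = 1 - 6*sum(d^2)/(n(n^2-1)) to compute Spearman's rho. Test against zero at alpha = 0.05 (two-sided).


Step 1: Rank x and y separately (midranks; no ties here).
rank(x): 16->7, 11->5, 14->6, 10->4, 2->1, 6->2, 9->3
rank(y): 1->1, 5->5, 6->6, 4->4, 7->7, 2->2, 3->3
Step 2: d_i = R_x(i) - R_y(i); compute d_i^2.
  (7-1)^2=36, (5-5)^2=0, (6-6)^2=0, (4-4)^2=0, (1-7)^2=36, (2-2)^2=0, (3-3)^2=0
sum(d^2) = 72.
Step 3: rho = 1 - 6*72 / (7*(7^2 - 1)) = 1 - 432/336 = -0.285714.
Step 4: Under H0, t = rho * sqrt((n-2)/(1-rho^2)) = -0.6667 ~ t(5).
Step 5: Two-sided p-value from the t-distribution with 5 df = 0.534509.
Step 6: alpha = 0.05. fail to reject H0.

rho = -0.2857, p = 0.534509, fail to reject H0 at alpha = 0.05.


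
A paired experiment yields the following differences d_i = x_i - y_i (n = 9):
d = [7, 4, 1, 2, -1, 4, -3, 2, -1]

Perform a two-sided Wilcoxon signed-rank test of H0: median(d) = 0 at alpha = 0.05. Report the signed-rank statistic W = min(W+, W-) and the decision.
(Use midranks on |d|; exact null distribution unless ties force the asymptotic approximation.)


Step 1: Drop any zero differences (none here) and take |d_i|.
|d| = [7, 4, 1, 2, 1, 4, 3, 2, 1]
Step 2: Midrank |d_i| (ties get averaged ranks).
ranks: |7|->9, |4|->7.5, |1|->2, |2|->4.5, |1|->2, |4|->7.5, |3|->6, |2|->4.5, |1|->2
Step 3: Attach original signs; sum ranks with positive sign and with negative sign.
W+ = 9 + 7.5 + 2 + 4.5 + 7.5 + 4.5 = 35
W- = 2 + 6 + 2 = 10
(Check: W+ + W- = 45 should equal n(n+1)/2 = 45.)
Step 4: Test statistic W = min(W+, W-) = 10.
Step 5: Ties in |d|, so use the tie-corrected normal approximation.
        E[W] = n(n+1)/4 = 9*10/4 = 22.5.
        Tie groups: |d|=1 (t=3), |d|=2 (t=2), |d|=4 (t=2); sum(t^3 - t) = 36.
        Var[W] = n(n+1)(2n+1)/24 - sum(t^3-t)/48 = 1710/24 - 36/48 = 70.5.
        z = (W - E[W]) / sqrt(Var[W]) = (10 - 22.5) / 8.3964 = -1.4887.
        Two-sided p = 2*Phi(z) = 0.136559.
Step 6: alpha = 0.05. fail to reject H0.

W+ = 35, W- = 10, W = min = 10, p = 0.136559, fail to reject H0.


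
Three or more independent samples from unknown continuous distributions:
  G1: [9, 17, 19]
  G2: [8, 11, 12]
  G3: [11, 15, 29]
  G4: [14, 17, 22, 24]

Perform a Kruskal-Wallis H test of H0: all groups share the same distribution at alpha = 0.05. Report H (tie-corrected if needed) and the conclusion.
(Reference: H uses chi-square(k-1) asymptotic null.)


Step 1: Combine all N = 13 observations and assign midranks.
sorted (value, group, rank): (8,G2,1), (9,G1,2), (11,G2,3.5), (11,G3,3.5), (12,G2,5), (14,G4,6), (15,G3,7), (17,G1,8.5), (17,G4,8.5), (19,G1,10), (22,G4,11), (24,G4,12), (29,G3,13)
Step 2: Sum ranks within each group.
R_1 = 20.5 (n_1 = 3)
R_2 = 9.5 (n_2 = 3)
R_3 = 23.5 (n_3 = 3)
R_4 = 37.5 (n_4 = 4)
Step 3: H = 12/(N(N+1)) * sum(R_i^2/n_i) - 3(N+1)
     = 12/(13*14) * (20.5^2/3 + 9.5^2/3 + 23.5^2/3 + 37.5^2/4) - 3*14
     = 0.065934 * 705.812 - 42
     = 4.537088.
Step 4: Ties present; correction factor C = 1 - 12/(13^3 - 13) = 0.994505. Corrected H = 4.537088 / 0.994505 = 4.562155.
Step 5: Under H0, H ~ chi^2(3); p-value = 0.206813.
Step 6: alpha = 0.05. fail to reject H0.

H = 4.5622, df = 3, p = 0.206813, fail to reject H0.


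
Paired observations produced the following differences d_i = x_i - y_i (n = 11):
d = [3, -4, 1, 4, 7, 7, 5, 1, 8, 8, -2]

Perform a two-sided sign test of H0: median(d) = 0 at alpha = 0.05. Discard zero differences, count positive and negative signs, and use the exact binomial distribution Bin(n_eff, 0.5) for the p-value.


Step 1: Discard zero differences. Original n = 11; n_eff = number of nonzero differences = 11.
Nonzero differences (with sign): +3, -4, +1, +4, +7, +7, +5, +1, +8, +8, -2
Step 2: Count signs: positive = 9, negative = 2.
Step 3: Under H0: P(positive) = 0.5, so the number of positives S ~ Bin(11, 0.5).
Step 4: Two-sided exact p-value = sum of Bin(11,0.5) probabilities at or below the observed probability = 0.065430.
Step 5: alpha = 0.05. fail to reject H0.

n_eff = 11, pos = 9, neg = 2, p = 0.065430, fail to reject H0.


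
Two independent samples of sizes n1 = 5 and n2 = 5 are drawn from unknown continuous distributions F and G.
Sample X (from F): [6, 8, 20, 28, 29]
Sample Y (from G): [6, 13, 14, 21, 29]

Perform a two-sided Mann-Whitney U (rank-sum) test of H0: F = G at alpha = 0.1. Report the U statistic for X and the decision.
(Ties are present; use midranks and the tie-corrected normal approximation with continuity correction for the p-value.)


Step 1: Combine and sort all 10 observations; assign midranks.
sorted (value, group): (6,X), (6,Y), (8,X), (13,Y), (14,Y), (20,X), (21,Y), (28,X), (29,X), (29,Y)
ranks: 6->1.5, 6->1.5, 8->3, 13->4, 14->5, 20->6, 21->7, 28->8, 29->9.5, 29->9.5
Step 2: Rank sum for X: R1 = 1.5 + 3 + 6 + 8 + 9.5 = 28.
Step 3: U_X = R1 - n1(n1+1)/2 = 28 - 5*6/2 = 28 - 15 = 13.
       U_Y = n1*n2 - U_X = 25 - 13 = 12.
Step 4: Ties are present, so use the tie-corrected normal approximation (with continuity correction) for the p-value.
Step 5: p-value = 1.000000; compare to alpha = 0.1. fail to reject H0.

U_X = 13, p = 1.000000, fail to reject H0 at alpha = 0.1.


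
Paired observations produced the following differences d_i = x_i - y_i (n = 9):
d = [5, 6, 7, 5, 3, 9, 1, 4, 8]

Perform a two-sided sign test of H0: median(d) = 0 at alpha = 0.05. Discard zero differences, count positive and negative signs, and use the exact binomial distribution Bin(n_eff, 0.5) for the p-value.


Step 1: Discard zero differences. Original n = 9; n_eff = number of nonzero differences = 9.
Nonzero differences (with sign): +5, +6, +7, +5, +3, +9, +1, +4, +8
Step 2: Count signs: positive = 9, negative = 0.
Step 3: Under H0: P(positive) = 0.5, so the number of positives S ~ Bin(9, 0.5).
Step 4: Two-sided exact p-value = sum of Bin(9,0.5) probabilities at or below the observed probability = 0.003906.
Step 5: alpha = 0.05. reject H0.

n_eff = 9, pos = 9, neg = 0, p = 0.003906, reject H0.


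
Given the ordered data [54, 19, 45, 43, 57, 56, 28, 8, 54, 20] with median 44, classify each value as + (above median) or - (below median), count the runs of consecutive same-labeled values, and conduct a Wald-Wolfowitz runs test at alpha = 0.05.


Step 1: Compute median = 44; label A = above, B = below.
Labels in order: ABABAABBAB  (n_A = 5, n_B = 5)
Step 2: Count runs R = 8.
Step 3: Under H0 (random ordering), E[R] = 2*n_A*n_B/(n_A+n_B) + 1 = 2*5*5/10 + 1 = 6.0000.
        Var[R] = 2*n_A*n_B*(2*n_A*n_B - n_A - n_B) / ((n_A+n_B)^2 * (n_A+n_B-1)) = 2000/900 = 2.2222.
        SD[R] = 1.4907.
Step 4: Continuity-corrected z = (R - 0.5 - E[R]) / SD[R] = (8 - 0.5 - 6.0000) / 1.4907 = 1.0062.
Step 5: Two-sided p-value via normal approximation = 2*(1 - Phi(|z|)) = 0.314305.
Step 6: alpha = 0.05. fail to reject H0.

R = 8, z = 1.0062, p = 0.314305, fail to reject H0.


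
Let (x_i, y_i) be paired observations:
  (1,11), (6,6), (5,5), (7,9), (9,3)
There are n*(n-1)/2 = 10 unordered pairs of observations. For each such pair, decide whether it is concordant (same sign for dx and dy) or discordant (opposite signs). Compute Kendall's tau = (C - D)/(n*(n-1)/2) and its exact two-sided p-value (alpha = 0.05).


Step 1: Enumerate the 10 unordered pairs (i,j) with i<j and classify each by sign(x_j-x_i) * sign(y_j-y_i).
  (1,2):dx=+5,dy=-5->D; (1,3):dx=+4,dy=-6->D; (1,4):dx=+6,dy=-2->D; (1,5):dx=+8,dy=-8->D
  (2,3):dx=-1,dy=-1->C; (2,4):dx=+1,dy=+3->C; (2,5):dx=+3,dy=-3->D; (3,4):dx=+2,dy=+4->C
  (3,5):dx=+4,dy=-2->D; (4,5):dx=+2,dy=-6->D
Step 2: C = 3, D = 7, total pairs = 10.
Step 3: tau = (C - D)/(n(n-1)/2) = (3 - 7)/10 = -0.400000.
Step 4: Exact two-sided p-value (enumerate n! = 120 permutations of y under H0): p = 0.483333.
Step 5: alpha = 0.05. fail to reject H0.

tau_b = -0.4000 (C=3, D=7), p = 0.483333, fail to reject H0.


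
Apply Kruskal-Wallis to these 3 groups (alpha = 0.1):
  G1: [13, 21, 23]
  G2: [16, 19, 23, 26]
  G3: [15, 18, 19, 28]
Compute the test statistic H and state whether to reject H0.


Step 1: Combine all N = 11 observations and assign midranks.
sorted (value, group, rank): (13,G1,1), (15,G3,2), (16,G2,3), (18,G3,4), (19,G2,5.5), (19,G3,5.5), (21,G1,7), (23,G1,8.5), (23,G2,8.5), (26,G2,10), (28,G3,11)
Step 2: Sum ranks within each group.
R_1 = 16.5 (n_1 = 3)
R_2 = 27 (n_2 = 4)
R_3 = 22.5 (n_3 = 4)
Step 3: H = 12/(N(N+1)) * sum(R_i^2/n_i) - 3(N+1)
     = 12/(11*12) * (16.5^2/3 + 27^2/4 + 22.5^2/4) - 3*12
     = 0.090909 * 399.562 - 36
     = 0.323864.
Step 4: Ties present; correction factor C = 1 - 12/(11^3 - 11) = 0.990909. Corrected H = 0.323864 / 0.990909 = 0.326835.
Step 5: Under H0, H ~ chi^2(2); p-value = 0.849237.
Step 6: alpha = 0.1. fail to reject H0.

H = 0.3268, df = 2, p = 0.849237, fail to reject H0.


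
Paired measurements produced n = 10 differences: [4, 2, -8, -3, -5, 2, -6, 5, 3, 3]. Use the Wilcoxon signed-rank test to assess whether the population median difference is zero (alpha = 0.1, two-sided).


Step 1: Drop any zero differences (none here) and take |d_i|.
|d| = [4, 2, 8, 3, 5, 2, 6, 5, 3, 3]
Step 2: Midrank |d_i| (ties get averaged ranks).
ranks: |4|->6, |2|->1.5, |8|->10, |3|->4, |5|->7.5, |2|->1.5, |6|->9, |5|->7.5, |3|->4, |3|->4
Step 3: Attach original signs; sum ranks with positive sign and with negative sign.
W+ = 6 + 1.5 + 1.5 + 7.5 + 4 + 4 = 24.5
W- = 10 + 4 + 7.5 + 9 = 30.5
(Check: W+ + W- = 55 should equal n(n+1)/2 = 55.)
Step 4: Test statistic W = min(W+, W-) = 24.5.
Step 5: Ties in |d|, so use the tie-corrected normal approximation.
        E[W] = n(n+1)/4 = 10*11/4 = 27.5.
        Tie groups: |d|=2 (t=2), |d|=3 (t=3), |d|=5 (t=2); sum(t^3 - t) = 36.
        Var[W] = n(n+1)(2n+1)/24 - sum(t^3-t)/48 = 2310/24 - 36/48 = 95.5.
        z = (W - E[W]) / sqrt(Var[W]) = (24.5 - 27.5) / 9.7724 = -0.3070.
        Two-sided p = 2*Phi(z) = 0.758853.
Step 6: alpha = 0.1. fail to reject H0.

W+ = 24.5, W- = 30.5, W = min = 24.5, p = 0.758853, fail to reject H0.


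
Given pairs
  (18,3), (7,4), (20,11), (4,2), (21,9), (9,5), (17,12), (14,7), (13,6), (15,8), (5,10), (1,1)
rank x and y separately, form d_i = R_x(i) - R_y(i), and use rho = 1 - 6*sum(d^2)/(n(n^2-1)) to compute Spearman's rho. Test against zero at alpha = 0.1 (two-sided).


Step 1: Rank x and y separately (midranks; no ties here).
rank(x): 18->10, 7->4, 20->11, 4->2, 21->12, 9->5, 17->9, 14->7, 13->6, 15->8, 5->3, 1->1
rank(y): 3->3, 4->4, 11->11, 2->2, 9->9, 5->5, 12->12, 7->7, 6->6, 8->8, 10->10, 1->1
Step 2: d_i = R_x(i) - R_y(i); compute d_i^2.
  (10-3)^2=49, (4-4)^2=0, (11-11)^2=0, (2-2)^2=0, (12-9)^2=9, (5-5)^2=0, (9-12)^2=9, (7-7)^2=0, (6-6)^2=0, (8-8)^2=0, (3-10)^2=49, (1-1)^2=0
sum(d^2) = 116.
Step 3: rho = 1 - 6*116 / (12*(12^2 - 1)) = 1 - 696/1716 = 0.594406.
Step 4: Under H0, t = rho * sqrt((n-2)/(1-rho^2)) = 2.3374 ~ t(10).
Step 5: Two-sided p-value from the t-distribution with 10 df = 0.041521.
Step 6: alpha = 0.1. reject H0.

rho = 0.5944, p = 0.041521, reject H0 at alpha = 0.1.


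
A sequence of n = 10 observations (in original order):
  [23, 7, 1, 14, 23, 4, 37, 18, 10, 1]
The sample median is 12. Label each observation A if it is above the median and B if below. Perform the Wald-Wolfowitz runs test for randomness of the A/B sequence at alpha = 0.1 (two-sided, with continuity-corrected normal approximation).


Step 1: Compute median = 12; label A = above, B = below.
Labels in order: ABBAABAABB  (n_A = 5, n_B = 5)
Step 2: Count runs R = 6.
Step 3: Under H0 (random ordering), E[R] = 2*n_A*n_B/(n_A+n_B) + 1 = 2*5*5/10 + 1 = 6.0000.
        Var[R] = 2*n_A*n_B*(2*n_A*n_B - n_A - n_B) / ((n_A+n_B)^2 * (n_A+n_B-1)) = 2000/900 = 2.2222.
        SD[R] = 1.4907.
Step 4: R = E[R], so z = 0 with no continuity correction.
Step 5: Two-sided p-value via normal approximation = 2*(1 - Phi(|z|)) = 1.000000.
Step 6: alpha = 0.1. fail to reject H0.

R = 6, z = 0.0000, p = 1.000000, fail to reject H0.


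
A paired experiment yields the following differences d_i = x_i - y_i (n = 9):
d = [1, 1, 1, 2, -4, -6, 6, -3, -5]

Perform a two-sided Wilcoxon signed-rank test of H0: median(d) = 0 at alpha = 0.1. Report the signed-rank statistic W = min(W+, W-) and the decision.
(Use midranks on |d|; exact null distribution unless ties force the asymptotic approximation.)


Step 1: Drop any zero differences (none here) and take |d_i|.
|d| = [1, 1, 1, 2, 4, 6, 6, 3, 5]
Step 2: Midrank |d_i| (ties get averaged ranks).
ranks: |1|->2, |1|->2, |1|->2, |2|->4, |4|->6, |6|->8.5, |6|->8.5, |3|->5, |5|->7
Step 3: Attach original signs; sum ranks with positive sign and with negative sign.
W+ = 2 + 2 + 2 + 4 + 8.5 = 18.5
W- = 6 + 8.5 + 5 + 7 = 26.5
(Check: W+ + W- = 45 should equal n(n+1)/2 = 45.)
Step 4: Test statistic W = min(W+, W-) = 18.5.
Step 5: Ties in |d|, so use the tie-corrected normal approximation.
        E[W] = n(n+1)/4 = 9*10/4 = 22.5.
        Tie groups: |d|=1 (t=3), |d|=6 (t=2); sum(t^3 - t) = 30.
        Var[W] = n(n+1)(2n+1)/24 - sum(t^3-t)/48 = 1710/24 - 30/48 = 70.625.
        z = (W - E[W]) / sqrt(Var[W]) = (18.5 - 22.5) / 8.4039 = -0.4760.
        Two-sided p = 2*Phi(z) = 0.634095.
Step 6: alpha = 0.1. fail to reject H0.

W+ = 18.5, W- = 26.5, W = min = 18.5, p = 0.634095, fail to reject H0.


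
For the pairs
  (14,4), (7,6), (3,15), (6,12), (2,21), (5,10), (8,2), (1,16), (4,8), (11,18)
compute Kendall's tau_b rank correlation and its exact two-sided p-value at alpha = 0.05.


Step 1: Enumerate the 45 unordered pairs (i,j) with i<j and classify each by sign(x_j-x_i) * sign(y_j-y_i).
  (1,2):dx=-7,dy=+2->D; (1,3):dx=-11,dy=+11->D; (1,4):dx=-8,dy=+8->D; (1,5):dx=-12,dy=+17->D
  (1,6):dx=-9,dy=+6->D; (1,7):dx=-6,dy=-2->C; (1,8):dx=-13,dy=+12->D; (1,9):dx=-10,dy=+4->D
  (1,10):dx=-3,dy=+14->D; (2,3):dx=-4,dy=+9->D; (2,4):dx=-1,dy=+6->D; (2,5):dx=-5,dy=+15->D
  (2,6):dx=-2,dy=+4->D; (2,7):dx=+1,dy=-4->D; (2,8):dx=-6,dy=+10->D; (2,9):dx=-3,dy=+2->D
  (2,10):dx=+4,dy=+12->C; (3,4):dx=+3,dy=-3->D; (3,5):dx=-1,dy=+6->D; (3,6):dx=+2,dy=-5->D
  (3,7):dx=+5,dy=-13->D; (3,8):dx=-2,dy=+1->D; (3,9):dx=+1,dy=-7->D; (3,10):dx=+8,dy=+3->C
  (4,5):dx=-4,dy=+9->D; (4,6):dx=-1,dy=-2->C; (4,7):dx=+2,dy=-10->D; (4,8):dx=-5,dy=+4->D
  (4,9):dx=-2,dy=-4->C; (4,10):dx=+5,dy=+6->C; (5,6):dx=+3,dy=-11->D; (5,7):dx=+6,dy=-19->D
  (5,8):dx=-1,dy=-5->C; (5,9):dx=+2,dy=-13->D; (5,10):dx=+9,dy=-3->D; (6,7):dx=+3,dy=-8->D
  (6,8):dx=-4,dy=+6->D; (6,9):dx=-1,dy=-2->C; (6,10):dx=+6,dy=+8->C; (7,8):dx=-7,dy=+14->D
  (7,9):dx=-4,dy=+6->D; (7,10):dx=+3,dy=+16->C; (8,9):dx=+3,dy=-8->D; (8,10):dx=+10,dy=+2->C
  (9,10):dx=+7,dy=+10->C
Step 2: C = 12, D = 33, total pairs = 45.
Step 3: tau = (C - D)/(n(n-1)/2) = (12 - 33)/45 = -0.466667.
Step 4: Exact two-sided p-value (enumerate n! = 3628800 permutations of y under H0): p = 0.072550.
Step 5: alpha = 0.05. fail to reject H0.

tau_b = -0.4667 (C=12, D=33), p = 0.072550, fail to reject H0.


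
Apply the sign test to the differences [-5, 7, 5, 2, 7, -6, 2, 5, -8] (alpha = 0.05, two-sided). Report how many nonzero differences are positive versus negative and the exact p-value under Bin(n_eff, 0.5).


Step 1: Discard zero differences. Original n = 9; n_eff = number of nonzero differences = 9.
Nonzero differences (with sign): -5, +7, +5, +2, +7, -6, +2, +5, -8
Step 2: Count signs: positive = 6, negative = 3.
Step 3: Under H0: P(positive) = 0.5, so the number of positives S ~ Bin(9, 0.5).
Step 4: Two-sided exact p-value = sum of Bin(9,0.5) probabilities at or below the observed probability = 0.507812.
Step 5: alpha = 0.05. fail to reject H0.

n_eff = 9, pos = 6, neg = 3, p = 0.507812, fail to reject H0.


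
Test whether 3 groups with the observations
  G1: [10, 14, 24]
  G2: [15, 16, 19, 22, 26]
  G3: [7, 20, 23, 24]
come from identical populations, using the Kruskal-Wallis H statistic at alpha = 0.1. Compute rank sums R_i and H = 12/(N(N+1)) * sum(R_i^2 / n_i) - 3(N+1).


Step 1: Combine all N = 12 observations and assign midranks.
sorted (value, group, rank): (7,G3,1), (10,G1,2), (14,G1,3), (15,G2,4), (16,G2,5), (19,G2,6), (20,G3,7), (22,G2,8), (23,G3,9), (24,G1,10.5), (24,G3,10.5), (26,G2,12)
Step 2: Sum ranks within each group.
R_1 = 15.5 (n_1 = 3)
R_2 = 35 (n_2 = 5)
R_3 = 27.5 (n_3 = 4)
Step 3: H = 12/(N(N+1)) * sum(R_i^2/n_i) - 3(N+1)
     = 12/(12*13) * (15.5^2/3 + 35^2/5 + 27.5^2/4) - 3*13
     = 0.076923 * 514.146 - 39
     = 0.549679.
Step 4: Ties present; correction factor C = 1 - 6/(12^3 - 12) = 0.996503. Corrected H = 0.549679 / 0.996503 = 0.551608.
Step 5: Under H0, H ~ chi^2(2); p-value = 0.758962.
Step 6: alpha = 0.1. fail to reject H0.

H = 0.5516, df = 2, p = 0.758962, fail to reject H0.


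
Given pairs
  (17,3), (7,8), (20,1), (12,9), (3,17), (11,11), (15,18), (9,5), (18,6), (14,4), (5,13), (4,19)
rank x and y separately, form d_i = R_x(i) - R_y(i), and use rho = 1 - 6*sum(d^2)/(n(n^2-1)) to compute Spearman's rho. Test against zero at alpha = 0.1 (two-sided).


Step 1: Rank x and y separately (midranks; no ties here).
rank(x): 17->10, 7->4, 20->12, 12->7, 3->1, 11->6, 15->9, 9->5, 18->11, 14->8, 5->3, 4->2
rank(y): 3->2, 8->6, 1->1, 9->7, 17->10, 11->8, 18->11, 5->4, 6->5, 4->3, 13->9, 19->12
Step 2: d_i = R_x(i) - R_y(i); compute d_i^2.
  (10-2)^2=64, (4-6)^2=4, (12-1)^2=121, (7-7)^2=0, (1-10)^2=81, (6-8)^2=4, (9-11)^2=4, (5-4)^2=1, (11-5)^2=36, (8-3)^2=25, (3-9)^2=36, (2-12)^2=100
sum(d^2) = 476.
Step 3: rho = 1 - 6*476 / (12*(12^2 - 1)) = 1 - 2856/1716 = -0.664336.
Step 4: Under H0, t = rho * sqrt((n-2)/(1-rho^2)) = -2.8107 ~ t(10).
Step 5: Two-sided p-value from the t-distribution with 10 df = 0.018453.
Step 6: alpha = 0.1. reject H0.

rho = -0.6643, p = 0.018453, reject H0 at alpha = 0.1.


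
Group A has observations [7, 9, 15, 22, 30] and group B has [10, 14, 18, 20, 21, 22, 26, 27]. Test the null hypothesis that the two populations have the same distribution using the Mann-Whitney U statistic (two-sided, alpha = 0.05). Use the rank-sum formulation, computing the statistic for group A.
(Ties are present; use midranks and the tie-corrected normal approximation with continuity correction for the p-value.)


Step 1: Combine and sort all 13 observations; assign midranks.
sorted (value, group): (7,X), (9,X), (10,Y), (14,Y), (15,X), (18,Y), (20,Y), (21,Y), (22,X), (22,Y), (26,Y), (27,Y), (30,X)
ranks: 7->1, 9->2, 10->3, 14->4, 15->5, 18->6, 20->7, 21->8, 22->9.5, 22->9.5, 26->11, 27->12, 30->13
Step 2: Rank sum for X: R1 = 1 + 2 + 5 + 9.5 + 13 = 30.5.
Step 3: U_X = R1 - n1(n1+1)/2 = 30.5 - 5*6/2 = 30.5 - 15 = 15.5.
       U_Y = n1*n2 - U_X = 40 - 15.5 = 24.5.
Step 4: Ties are present, so use the tie-corrected normal approximation (with continuity correction) for the p-value.
Step 5: p-value = 0.557643; compare to alpha = 0.05. fail to reject H0.

U_X = 15.5, p = 0.557643, fail to reject H0 at alpha = 0.05.


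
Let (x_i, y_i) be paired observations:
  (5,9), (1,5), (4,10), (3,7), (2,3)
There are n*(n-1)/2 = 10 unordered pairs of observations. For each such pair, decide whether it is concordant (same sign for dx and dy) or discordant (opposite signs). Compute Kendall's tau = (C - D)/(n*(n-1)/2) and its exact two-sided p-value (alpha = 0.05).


Step 1: Enumerate the 10 unordered pairs (i,j) with i<j and classify each by sign(x_j-x_i) * sign(y_j-y_i).
  (1,2):dx=-4,dy=-4->C; (1,3):dx=-1,dy=+1->D; (1,4):dx=-2,dy=-2->C; (1,5):dx=-3,dy=-6->C
  (2,3):dx=+3,dy=+5->C; (2,4):dx=+2,dy=+2->C; (2,5):dx=+1,dy=-2->D; (3,4):dx=-1,dy=-3->C
  (3,5):dx=-2,dy=-7->C; (4,5):dx=-1,dy=-4->C
Step 2: C = 8, D = 2, total pairs = 10.
Step 3: tau = (C - D)/(n(n-1)/2) = (8 - 2)/10 = 0.600000.
Step 4: Exact two-sided p-value (enumerate n! = 120 permutations of y under H0): p = 0.233333.
Step 5: alpha = 0.05. fail to reject H0.

tau_b = 0.6000 (C=8, D=2), p = 0.233333, fail to reject H0.


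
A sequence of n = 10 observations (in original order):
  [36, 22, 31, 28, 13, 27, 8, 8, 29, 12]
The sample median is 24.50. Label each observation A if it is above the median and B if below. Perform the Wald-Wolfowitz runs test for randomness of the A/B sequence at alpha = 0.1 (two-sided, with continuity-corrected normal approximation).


Step 1: Compute median = 24.50; label A = above, B = below.
Labels in order: ABAABABBAB  (n_A = 5, n_B = 5)
Step 2: Count runs R = 8.
Step 3: Under H0 (random ordering), E[R] = 2*n_A*n_B/(n_A+n_B) + 1 = 2*5*5/10 + 1 = 6.0000.
        Var[R] = 2*n_A*n_B*(2*n_A*n_B - n_A - n_B) / ((n_A+n_B)^2 * (n_A+n_B-1)) = 2000/900 = 2.2222.
        SD[R] = 1.4907.
Step 4: Continuity-corrected z = (R - 0.5 - E[R]) / SD[R] = (8 - 0.5 - 6.0000) / 1.4907 = 1.0062.
Step 5: Two-sided p-value via normal approximation = 2*(1 - Phi(|z|)) = 0.314305.
Step 6: alpha = 0.1. fail to reject H0.

R = 8, z = 1.0062, p = 0.314305, fail to reject H0.


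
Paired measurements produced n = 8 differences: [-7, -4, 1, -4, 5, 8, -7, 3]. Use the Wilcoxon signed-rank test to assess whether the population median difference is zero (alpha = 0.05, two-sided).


Step 1: Drop any zero differences (none here) and take |d_i|.
|d| = [7, 4, 1, 4, 5, 8, 7, 3]
Step 2: Midrank |d_i| (ties get averaged ranks).
ranks: |7|->6.5, |4|->3.5, |1|->1, |4|->3.5, |5|->5, |8|->8, |7|->6.5, |3|->2
Step 3: Attach original signs; sum ranks with positive sign and with negative sign.
W+ = 1 + 5 + 8 + 2 = 16
W- = 6.5 + 3.5 + 3.5 + 6.5 = 20
(Check: W+ + W- = 36 should equal n(n+1)/2 = 36.)
Step 4: Test statistic W = min(W+, W-) = 16.
Step 5: Ties in |d|, so use the tie-corrected normal approximation.
        E[W] = n(n+1)/4 = 8*9/4 = 18.
        Tie groups: |d|=4 (t=2), |d|=7 (t=2); sum(t^3 - t) = 12.
        Var[W] = n(n+1)(2n+1)/24 - sum(t^3-t)/48 = 1224/24 - 12/48 = 50.75.
        z = (W - E[W]) / sqrt(Var[W]) = (16 - 18) / 7.1239 = -0.2807.
        Two-sided p = 2*Phi(z) = 0.778906.
Step 6: alpha = 0.05. fail to reject H0.

W+ = 16, W- = 20, W = min = 16, p = 0.778906, fail to reject H0.


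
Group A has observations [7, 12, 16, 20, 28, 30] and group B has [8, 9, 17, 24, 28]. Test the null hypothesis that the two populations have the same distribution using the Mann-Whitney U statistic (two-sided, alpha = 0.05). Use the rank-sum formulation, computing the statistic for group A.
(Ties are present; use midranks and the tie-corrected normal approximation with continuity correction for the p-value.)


Step 1: Combine and sort all 11 observations; assign midranks.
sorted (value, group): (7,X), (8,Y), (9,Y), (12,X), (16,X), (17,Y), (20,X), (24,Y), (28,X), (28,Y), (30,X)
ranks: 7->1, 8->2, 9->3, 12->4, 16->5, 17->6, 20->7, 24->8, 28->9.5, 28->9.5, 30->11
Step 2: Rank sum for X: R1 = 1 + 4 + 5 + 7 + 9.5 + 11 = 37.5.
Step 3: U_X = R1 - n1(n1+1)/2 = 37.5 - 6*7/2 = 37.5 - 21 = 16.5.
       U_Y = n1*n2 - U_X = 30 - 16.5 = 13.5.
Step 4: Ties are present, so use the tie-corrected normal approximation (with continuity correction) for the p-value.
Step 5: p-value = 0.854805; compare to alpha = 0.05. fail to reject H0.

U_X = 16.5, p = 0.854805, fail to reject H0 at alpha = 0.05.


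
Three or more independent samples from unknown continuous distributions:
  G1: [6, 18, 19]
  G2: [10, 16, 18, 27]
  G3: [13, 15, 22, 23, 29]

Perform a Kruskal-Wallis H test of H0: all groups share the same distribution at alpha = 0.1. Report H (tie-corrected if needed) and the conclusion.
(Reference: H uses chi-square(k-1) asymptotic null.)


Step 1: Combine all N = 12 observations and assign midranks.
sorted (value, group, rank): (6,G1,1), (10,G2,2), (13,G3,3), (15,G3,4), (16,G2,5), (18,G1,6.5), (18,G2,6.5), (19,G1,8), (22,G3,9), (23,G3,10), (27,G2,11), (29,G3,12)
Step 2: Sum ranks within each group.
R_1 = 15.5 (n_1 = 3)
R_2 = 24.5 (n_2 = 4)
R_3 = 38 (n_3 = 5)
Step 3: H = 12/(N(N+1)) * sum(R_i^2/n_i) - 3(N+1)
     = 12/(12*13) * (15.5^2/3 + 24.5^2/4 + 38^2/5) - 3*13
     = 0.076923 * 518.946 - 39
     = 0.918910.
Step 4: Ties present; correction factor C = 1 - 6/(12^3 - 12) = 0.996503. Corrected H = 0.918910 / 0.996503 = 0.922135.
Step 5: Under H0, H ~ chi^2(2); p-value = 0.630610.
Step 6: alpha = 0.1. fail to reject H0.

H = 0.9221, df = 2, p = 0.630610, fail to reject H0.


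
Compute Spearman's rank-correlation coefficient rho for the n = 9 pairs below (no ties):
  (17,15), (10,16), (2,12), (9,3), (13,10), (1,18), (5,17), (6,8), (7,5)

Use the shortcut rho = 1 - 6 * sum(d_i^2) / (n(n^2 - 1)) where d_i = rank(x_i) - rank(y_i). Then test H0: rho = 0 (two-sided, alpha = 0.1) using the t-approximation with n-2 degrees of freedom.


Step 1: Rank x and y separately (midranks; no ties here).
rank(x): 17->9, 10->7, 2->2, 9->6, 13->8, 1->1, 5->3, 6->4, 7->5
rank(y): 15->6, 16->7, 12->5, 3->1, 10->4, 18->9, 17->8, 8->3, 5->2
Step 2: d_i = R_x(i) - R_y(i); compute d_i^2.
  (9-6)^2=9, (7-7)^2=0, (2-5)^2=9, (6-1)^2=25, (8-4)^2=16, (1-9)^2=64, (3-8)^2=25, (4-3)^2=1, (5-2)^2=9
sum(d^2) = 158.
Step 3: rho = 1 - 6*158 / (9*(9^2 - 1)) = 1 - 948/720 = -0.316667.
Step 4: Under H0, t = rho * sqrt((n-2)/(1-rho^2)) = -0.8833 ~ t(7).
Step 5: Two-sided p-value from the t-distribution with 7 df = 0.406397.
Step 6: alpha = 0.1. fail to reject H0.

rho = -0.3167, p = 0.406397, fail to reject H0 at alpha = 0.1.
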